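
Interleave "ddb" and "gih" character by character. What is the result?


Interleaving "ddb" and "gih":
  Position 0: 'd' from first, 'g' from second => "dg"
  Position 1: 'd' from first, 'i' from second => "di"
  Position 2: 'b' from first, 'h' from second => "bh"
Result: dgdibh

dgdibh


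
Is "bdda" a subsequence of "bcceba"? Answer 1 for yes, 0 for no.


Check if "bdda" is a subsequence of "bcceba"
Greedy scan:
  Position 0 ('b'): matches sub[0] = 'b'
  Position 1 ('c'): no match needed
  Position 2 ('c'): no match needed
  Position 3 ('e'): no match needed
  Position 4 ('b'): no match needed
  Position 5 ('a'): no match needed
Only matched 1/4 characters => not a subsequence

0


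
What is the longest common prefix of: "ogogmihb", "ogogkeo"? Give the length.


Words: ogogmihb, ogogkeo
  Position 0: all 'o' => match
  Position 1: all 'g' => match
  Position 2: all 'o' => match
  Position 3: all 'g' => match
  Position 4: ('m', 'k') => mismatch, stop
LCP = "ogog" (length 4)

4


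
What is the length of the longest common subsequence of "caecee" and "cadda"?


LCS of "caecee" and "cadda"
DP table:
           c    a    d    d    a
      0    0    0    0    0    0
  c   0    1    1    1    1    1
  a   0    1    2    2    2    2
  e   0    1    2    2    2    2
  c   0    1    2    2    2    2
  e   0    1    2    2    2    2
  e   0    1    2    2    2    2
LCS length = dp[6][5] = 2

2


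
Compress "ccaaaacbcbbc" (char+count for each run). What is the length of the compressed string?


Input: ccaaaacbcbbc
Runs:
  'c' x 2 => "c2"
  'a' x 4 => "a4"
  'c' x 1 => "c1"
  'b' x 1 => "b1"
  'c' x 1 => "c1"
  'b' x 2 => "b2"
  'c' x 1 => "c1"
Compressed: "c2a4c1b1c1b2c1"
Compressed length: 14

14


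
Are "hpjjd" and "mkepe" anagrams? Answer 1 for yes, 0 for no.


Strings: "hpjjd", "mkepe"
Sorted first:  dhjjp
Sorted second: eekmp
Differ at position 0: 'd' vs 'e' => not anagrams

0


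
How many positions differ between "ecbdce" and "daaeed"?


Comparing "ecbdce" and "daaeed" position by position:
  Position 0: 'e' vs 'd' => DIFFER
  Position 1: 'c' vs 'a' => DIFFER
  Position 2: 'b' vs 'a' => DIFFER
  Position 3: 'd' vs 'e' => DIFFER
  Position 4: 'c' vs 'e' => DIFFER
  Position 5: 'e' vs 'd' => DIFFER
Positions that differ: 6

6


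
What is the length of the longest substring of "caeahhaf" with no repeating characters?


Input: "caeahhaf"
Sliding window (track last position of each char):
  Position 0 ('c'): window [0,0] length 1 -- new best
  Position 1 ('a'): window [0,1] length 2 -- new best
  Position 2 ('e'): window [0,2] length 3 -- new best
  Position 3 ('a'): repeat (last at 1), move window start to 2
  Position 3 ('a'): window [2,3] length 2
  Position 4 ('h'): window [2,4] length 3
  Position 5 ('h'): repeat (last at 4), move window start to 5
  Position 5 ('h'): window [5,5] length 1
  Position 6 ('a'): window [5,6] length 2
  Position 7 ('f'): window [5,7] length 3
Longest substring with no repeats: "cae" with length 3

3


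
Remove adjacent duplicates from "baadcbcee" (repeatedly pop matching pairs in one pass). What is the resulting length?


Input: baadcbcee
Stack-based adjacent duplicate removal:
  Read 'b': push. Stack: b
  Read 'a': push. Stack: ba
  Read 'a': matches stack top 'a' => pop. Stack: b
  Read 'd': push. Stack: bd
  Read 'c': push. Stack: bdc
  Read 'b': push. Stack: bdcb
  Read 'c': push. Stack: bdcbc
  Read 'e': push. Stack: bdcbce
  Read 'e': matches stack top 'e' => pop. Stack: bdcbc
Final stack: "bdcbc" (length 5)

5


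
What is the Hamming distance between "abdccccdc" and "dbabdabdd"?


Comparing "abdccccdc" and "dbabdabdd" position by position:
  Position 0: 'a' vs 'd' => differ
  Position 1: 'b' vs 'b' => same
  Position 2: 'd' vs 'a' => differ
  Position 3: 'c' vs 'b' => differ
  Position 4: 'c' vs 'd' => differ
  Position 5: 'c' vs 'a' => differ
  Position 6: 'c' vs 'b' => differ
  Position 7: 'd' vs 'd' => same
  Position 8: 'c' vs 'd' => differ
Total differences (Hamming distance): 7

7


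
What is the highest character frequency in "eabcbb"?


Input: eabcbb
Character counts:
  'a': 1
  'b': 3
  'c': 1
  'e': 1
Maximum frequency: 3

3


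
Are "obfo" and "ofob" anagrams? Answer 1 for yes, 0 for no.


Strings: "obfo", "ofob"
Sorted first:  bfoo
Sorted second: bfoo
Sorted forms match => anagrams

1


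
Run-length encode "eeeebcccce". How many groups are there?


Input: eeeebcccce
Scanning for consecutive runs:
  Group 1: 'e' x 4 (positions 0-3)
  Group 2: 'b' x 1 (positions 4-4)
  Group 3: 'c' x 4 (positions 5-8)
  Group 4: 'e' x 1 (positions 9-9)
Total groups: 4

4


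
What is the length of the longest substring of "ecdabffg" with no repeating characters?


Input: "ecdabffg"
Sliding window (track last position of each char):
  Position 0 ('e'): window [0,0] length 1 -- new best
  Position 1 ('c'): window [0,1] length 2 -- new best
  Position 2 ('d'): window [0,2] length 3 -- new best
  Position 3 ('a'): window [0,3] length 4 -- new best
  Position 4 ('b'): window [0,4] length 5 -- new best
  Position 5 ('f'): window [0,5] length 6 -- new best
  Position 6 ('f'): repeat (last at 5), move window start to 6
  Position 6 ('f'): window [6,6] length 1
  Position 7 ('g'): window [6,7] length 2
Longest substring with no repeats: "ecdabf" with length 6

6


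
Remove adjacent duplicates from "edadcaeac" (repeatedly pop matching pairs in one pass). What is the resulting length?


Input: edadcaeac
Stack-based adjacent duplicate removal:
  Read 'e': push. Stack: e
  Read 'd': push. Stack: ed
  Read 'a': push. Stack: eda
  Read 'd': push. Stack: edad
  Read 'c': push. Stack: edadc
  Read 'a': push. Stack: edadca
  Read 'e': push. Stack: edadcae
  Read 'a': push. Stack: edadcaea
  Read 'c': push. Stack: edadcaeac
Final stack: "edadcaeac" (length 9)

9


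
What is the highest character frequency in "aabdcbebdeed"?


Input: aabdcbebdeed
Character counts:
  'a': 2
  'b': 3
  'c': 1
  'd': 3
  'e': 3
Maximum frequency: 3

3


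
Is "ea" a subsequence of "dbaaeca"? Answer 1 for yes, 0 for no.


Check if "ea" is a subsequence of "dbaaeca"
Greedy scan:
  Position 0 ('d'): no match needed
  Position 1 ('b'): no match needed
  Position 2 ('a'): no match needed
  Position 3 ('a'): no match needed
  Position 4 ('e'): matches sub[0] = 'e'
  Position 5 ('c'): no match needed
  Position 6 ('a'): matches sub[1] = 'a'
All 2 characters matched => is a subsequence

1


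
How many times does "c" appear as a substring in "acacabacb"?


Searching for "c" in "acacabacb"
Scanning each position:
  Position 0: "a" => no
  Position 1: "c" => MATCH
  Position 2: "a" => no
  Position 3: "c" => MATCH
  Position 4: "a" => no
  Position 5: "b" => no
  Position 6: "a" => no
  Position 7: "c" => MATCH
  Position 8: "b" => no
Total occurrences: 3

3


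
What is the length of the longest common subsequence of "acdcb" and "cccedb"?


LCS of "acdcb" and "cccedb"
DP table:
           c    c    c    e    d    b
      0    0    0    0    0    0    0
  a   0    0    0    0    0    0    0
  c   0    1    1    1    1    1    1
  d   0    1    1    1    1    2    2
  c   0    1    2    2    2    2    2
  b   0    1    2    2    2    2    3
LCS length = dp[5][6] = 3

3


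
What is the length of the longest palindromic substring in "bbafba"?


Input: "bbafba"
Checking substrings for palindromes:
  [0:2] "bb" (len 2) => palindrome
Longest palindromic substring: "bb" with length 2

2


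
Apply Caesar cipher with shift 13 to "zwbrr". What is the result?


Caesar cipher: shift "zwbrr" by 13
  'z' (pos 25) + 13 = pos 12 = 'm'
  'w' (pos 22) + 13 = pos 9 = 'j'
  'b' (pos 1) + 13 = pos 14 = 'o'
  'r' (pos 17) + 13 = pos 4 = 'e'
  'r' (pos 17) + 13 = pos 4 = 'e'
Result: mjoee

mjoee


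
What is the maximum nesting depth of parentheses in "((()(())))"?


Input: "((()(())))"
Tracking depth:
  Position 0 '(': depth becomes 1
  Position 1 '(': depth becomes 2
  Position 2 '(': depth becomes 3
  Position 3 ')': depth becomes 2
  Position 4 '(': depth becomes 3
  Position 5 '(': depth becomes 4
  Position 6 ')': depth becomes 3
  Position 7 ')': depth becomes 2
  Position 8 ')': depth becomes 1
  Position 9 ')': depth becomes 0
Maximum depth reached: 4

4


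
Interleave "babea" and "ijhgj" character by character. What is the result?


Interleaving "babea" and "ijhgj":
  Position 0: 'b' from first, 'i' from second => "bi"
  Position 1: 'a' from first, 'j' from second => "aj"
  Position 2: 'b' from first, 'h' from second => "bh"
  Position 3: 'e' from first, 'g' from second => "eg"
  Position 4: 'a' from first, 'j' from second => "aj"
Result: biajbhegaj

biajbhegaj


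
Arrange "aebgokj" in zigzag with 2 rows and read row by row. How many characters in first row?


Zigzag "aebgokj" into 2 rows:
Placing characters:
  'a' => row 0
  'e' => row 1
  'b' => row 0
  'g' => row 1
  'o' => row 0
  'k' => row 1
  'j' => row 0
Rows:
  Row 0: "aboj"
  Row 1: "egk"
First row length: 4

4


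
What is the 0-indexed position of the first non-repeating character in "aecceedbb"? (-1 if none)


Input: aecceedbb
Character frequencies:
  'a': 1
  'b': 2
  'c': 2
  'd': 1
  'e': 3
Scanning left to right for freq == 1:
  Position 0 ('a'): unique! => answer = 0

0


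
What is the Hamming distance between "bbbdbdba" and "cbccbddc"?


Comparing "bbbdbdba" and "cbccbddc" position by position:
  Position 0: 'b' vs 'c' => differ
  Position 1: 'b' vs 'b' => same
  Position 2: 'b' vs 'c' => differ
  Position 3: 'd' vs 'c' => differ
  Position 4: 'b' vs 'b' => same
  Position 5: 'd' vs 'd' => same
  Position 6: 'b' vs 'd' => differ
  Position 7: 'a' vs 'c' => differ
Total differences (Hamming distance): 5

5


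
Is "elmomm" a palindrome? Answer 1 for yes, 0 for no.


Input: elmomm
Reversed: mmomle
  Compare pos 0 ('e') with pos 5 ('m'): MISMATCH
  Compare pos 1 ('l') with pos 4 ('m'): MISMATCH
  Compare pos 2 ('m') with pos 3 ('o'): MISMATCH
Result: not a palindrome

0


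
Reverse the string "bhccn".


Input: bhccn
Reading characters right to left:
  Position 4: 'n'
  Position 3: 'c'
  Position 2: 'c'
  Position 1: 'h'
  Position 0: 'b'
Reversed: ncchb

ncchb


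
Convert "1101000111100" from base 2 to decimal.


Input: "1101000111100" in base 2
Positional expansion:
  Digit '1' (value 1) x 2^12 = 4096
  Digit '1' (value 1) x 2^11 = 2048
  Digit '0' (value 0) x 2^10 = 0
  Digit '1' (value 1) x 2^9 = 512
  Digit '0' (value 0) x 2^8 = 0
  Digit '0' (value 0) x 2^7 = 0
  Digit '0' (value 0) x 2^6 = 0
  Digit '1' (value 1) x 2^5 = 32
  Digit '1' (value 1) x 2^4 = 16
  Digit '1' (value 1) x 2^3 = 8
  Digit '1' (value 1) x 2^2 = 4
  Digit '0' (value 0) x 2^1 = 0
  Digit '0' (value 0) x 2^0 = 0
Sum = 6716

6716


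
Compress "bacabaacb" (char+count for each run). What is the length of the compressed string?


Input: bacabaacb
Runs:
  'b' x 1 => "b1"
  'a' x 1 => "a1"
  'c' x 1 => "c1"
  'a' x 1 => "a1"
  'b' x 1 => "b1"
  'a' x 2 => "a2"
  'c' x 1 => "c1"
  'b' x 1 => "b1"
Compressed: "b1a1c1a1b1a2c1b1"
Compressed length: 16

16


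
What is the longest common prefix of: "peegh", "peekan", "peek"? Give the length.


Words: peegh, peekan, peek
  Position 0: all 'p' => match
  Position 1: all 'e' => match
  Position 2: all 'e' => match
  Position 3: ('g', 'k', 'k') => mismatch, stop
LCP = "pee" (length 3)

3


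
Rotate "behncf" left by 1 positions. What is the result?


Input: "behncf", rotate left by 1
First 1 characters: "b"
Remaining characters: "ehncf"
Concatenate remaining + first: "ehncf" + "b" = "ehncfb"

ehncfb


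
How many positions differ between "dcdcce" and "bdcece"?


Comparing "dcdcce" and "bdcece" position by position:
  Position 0: 'd' vs 'b' => DIFFER
  Position 1: 'c' vs 'd' => DIFFER
  Position 2: 'd' vs 'c' => DIFFER
  Position 3: 'c' vs 'e' => DIFFER
  Position 4: 'c' vs 'c' => same
  Position 5: 'e' vs 'e' => same
Positions that differ: 4

4


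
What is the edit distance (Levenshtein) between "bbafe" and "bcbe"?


Computing edit distance: "bbafe" -> "bcbe"
DP table:
           b    c    b    e
      0    1    2    3    4
  b   1    0    1    2    3
  b   2    1    1    1    2
  a   3    2    2    2    2
  f   4    3    3    3    3
  e   5    4    4    4    3
Edit distance = dp[5][4] = 3

3


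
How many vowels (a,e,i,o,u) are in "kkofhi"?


Input: kkofhi
Checking each character:
  'k' at position 0: consonant
  'k' at position 1: consonant
  'o' at position 2: vowel (running total: 1)
  'f' at position 3: consonant
  'h' at position 4: consonant
  'i' at position 5: vowel (running total: 2)
Total vowels: 2

2


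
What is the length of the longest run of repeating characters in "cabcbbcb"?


Input: "cabcbbcb"
Scanning for longest run:
  Position 1 ('a'): new char, reset run to 1
  Position 2 ('b'): new char, reset run to 1
  Position 3 ('c'): new char, reset run to 1
  Position 4 ('b'): new char, reset run to 1
  Position 5 ('b'): continues run of 'b', length=2
  Position 6 ('c'): new char, reset run to 1
  Position 7 ('b'): new char, reset run to 1
Longest run: 'b' with length 2

2


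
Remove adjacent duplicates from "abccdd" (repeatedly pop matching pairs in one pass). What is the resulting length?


Input: abccdd
Stack-based adjacent duplicate removal:
  Read 'a': push. Stack: a
  Read 'b': push. Stack: ab
  Read 'c': push. Stack: abc
  Read 'c': matches stack top 'c' => pop. Stack: ab
  Read 'd': push. Stack: abd
  Read 'd': matches stack top 'd' => pop. Stack: ab
Final stack: "ab" (length 2)

2


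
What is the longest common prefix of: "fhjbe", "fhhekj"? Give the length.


Words: fhjbe, fhhekj
  Position 0: all 'f' => match
  Position 1: all 'h' => match
  Position 2: ('j', 'h') => mismatch, stop
LCP = "fh" (length 2)

2


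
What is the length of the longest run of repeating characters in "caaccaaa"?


Input: "caaccaaa"
Scanning for longest run:
  Position 1 ('a'): new char, reset run to 1
  Position 2 ('a'): continues run of 'a', length=2
  Position 3 ('c'): new char, reset run to 1
  Position 4 ('c'): continues run of 'c', length=2
  Position 5 ('a'): new char, reset run to 1
  Position 6 ('a'): continues run of 'a', length=2
  Position 7 ('a'): continues run of 'a', length=3
Longest run: 'a' with length 3

3


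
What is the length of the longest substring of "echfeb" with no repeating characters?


Input: "echfeb"
Sliding window (track last position of each char):
  Position 0 ('e'): window [0,0] length 1 -- new best
  Position 1 ('c'): window [0,1] length 2 -- new best
  Position 2 ('h'): window [0,2] length 3 -- new best
  Position 3 ('f'): window [0,3] length 4 -- new best
  Position 4 ('e'): repeat (last at 0), move window start to 1
  Position 4 ('e'): window [1,4] length 4
  Position 5 ('b'): window [1,5] length 5 -- new best
Longest substring with no repeats: "chfeb" with length 5

5


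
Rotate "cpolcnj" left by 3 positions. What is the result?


Input: "cpolcnj", rotate left by 3
First 3 characters: "cpo"
Remaining characters: "lcnj"
Concatenate remaining + first: "lcnj" + "cpo" = "lcnjcpo"

lcnjcpo


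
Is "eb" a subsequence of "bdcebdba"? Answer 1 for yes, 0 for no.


Check if "eb" is a subsequence of "bdcebdba"
Greedy scan:
  Position 0 ('b'): no match needed
  Position 1 ('d'): no match needed
  Position 2 ('c'): no match needed
  Position 3 ('e'): matches sub[0] = 'e'
  Position 4 ('b'): matches sub[1] = 'b'
  Position 5 ('d'): no match needed
  Position 6 ('b'): no match needed
  Position 7 ('a'): no match needed
All 2 characters matched => is a subsequence

1


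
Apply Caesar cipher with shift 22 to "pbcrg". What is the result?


Caesar cipher: shift "pbcrg" by 22
  'p' (pos 15) + 22 = pos 11 = 'l'
  'b' (pos 1) + 22 = pos 23 = 'x'
  'c' (pos 2) + 22 = pos 24 = 'y'
  'r' (pos 17) + 22 = pos 13 = 'n'
  'g' (pos 6) + 22 = pos 2 = 'c'
Result: lxync

lxync


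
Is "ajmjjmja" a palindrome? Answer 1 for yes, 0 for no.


Input: ajmjjmja
Reversed: ajmjjmja
  Compare pos 0 ('a') with pos 7 ('a'): match
  Compare pos 1 ('j') with pos 6 ('j'): match
  Compare pos 2 ('m') with pos 5 ('m'): match
  Compare pos 3 ('j') with pos 4 ('j'): match
Result: palindrome

1


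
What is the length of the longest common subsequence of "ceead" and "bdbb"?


LCS of "ceead" and "bdbb"
DP table:
           b    d    b    b
      0    0    0    0    0
  c   0    0    0    0    0
  e   0    0    0    0    0
  e   0    0    0    0    0
  a   0    0    0    0    0
  d   0    0    1    1    1
LCS length = dp[5][4] = 1

1


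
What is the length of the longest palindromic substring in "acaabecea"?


Input: "acaabecea"
Checking substrings for palindromes:
  [0:3] "aca" (len 3) => palindrome
  [5:8] "ece" (len 3) => palindrome
  [2:4] "aa" (len 2) => palindrome
Longest palindromic substring: "aca" with length 3

3


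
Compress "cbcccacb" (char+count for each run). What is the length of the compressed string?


Input: cbcccacb
Runs:
  'c' x 1 => "c1"
  'b' x 1 => "b1"
  'c' x 3 => "c3"
  'a' x 1 => "a1"
  'c' x 1 => "c1"
  'b' x 1 => "b1"
Compressed: "c1b1c3a1c1b1"
Compressed length: 12

12


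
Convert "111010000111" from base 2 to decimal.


Input: "111010000111" in base 2
Positional expansion:
  Digit '1' (value 1) x 2^11 = 2048
  Digit '1' (value 1) x 2^10 = 1024
  Digit '1' (value 1) x 2^9 = 512
  Digit '0' (value 0) x 2^8 = 0
  Digit '1' (value 1) x 2^7 = 128
  Digit '0' (value 0) x 2^6 = 0
  Digit '0' (value 0) x 2^5 = 0
  Digit '0' (value 0) x 2^4 = 0
  Digit '0' (value 0) x 2^3 = 0
  Digit '1' (value 1) x 2^2 = 4
  Digit '1' (value 1) x 2^1 = 2
  Digit '1' (value 1) x 2^0 = 1
Sum = 3719

3719


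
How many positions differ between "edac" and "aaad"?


Comparing "edac" and "aaad" position by position:
  Position 0: 'e' vs 'a' => DIFFER
  Position 1: 'd' vs 'a' => DIFFER
  Position 2: 'a' vs 'a' => same
  Position 3: 'c' vs 'd' => DIFFER
Positions that differ: 3

3


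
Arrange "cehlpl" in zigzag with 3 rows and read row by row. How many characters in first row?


Zigzag "cehlpl" into 3 rows:
Placing characters:
  'c' => row 0
  'e' => row 1
  'h' => row 2
  'l' => row 1
  'p' => row 0
  'l' => row 1
Rows:
  Row 0: "cp"
  Row 1: "ell"
  Row 2: "h"
First row length: 2

2


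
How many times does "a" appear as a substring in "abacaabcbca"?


Searching for "a" in "abacaabcbca"
Scanning each position:
  Position 0: "a" => MATCH
  Position 1: "b" => no
  Position 2: "a" => MATCH
  Position 3: "c" => no
  Position 4: "a" => MATCH
  Position 5: "a" => MATCH
  Position 6: "b" => no
  Position 7: "c" => no
  Position 8: "b" => no
  Position 9: "c" => no
  Position 10: "a" => MATCH
Total occurrences: 5

5


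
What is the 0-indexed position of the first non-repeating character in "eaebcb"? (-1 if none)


Input: eaebcb
Character frequencies:
  'a': 1
  'b': 2
  'c': 1
  'e': 2
Scanning left to right for freq == 1:
  Position 0 ('e'): freq=2, skip
  Position 1 ('a'): unique! => answer = 1

1


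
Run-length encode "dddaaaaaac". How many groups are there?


Input: dddaaaaaac
Scanning for consecutive runs:
  Group 1: 'd' x 3 (positions 0-2)
  Group 2: 'a' x 6 (positions 3-8)
  Group 3: 'c' x 1 (positions 9-9)
Total groups: 3

3


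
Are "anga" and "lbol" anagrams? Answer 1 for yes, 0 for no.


Strings: "anga", "lbol"
Sorted first:  aagn
Sorted second: bllo
Differ at position 0: 'a' vs 'b' => not anagrams

0


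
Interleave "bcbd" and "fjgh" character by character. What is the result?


Interleaving "bcbd" and "fjgh":
  Position 0: 'b' from first, 'f' from second => "bf"
  Position 1: 'c' from first, 'j' from second => "cj"
  Position 2: 'b' from first, 'g' from second => "bg"
  Position 3: 'd' from first, 'h' from second => "dh"
Result: bfcjbgdh

bfcjbgdh


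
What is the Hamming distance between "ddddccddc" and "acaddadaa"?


Comparing "ddddccddc" and "acaddadaa" position by position:
  Position 0: 'd' vs 'a' => differ
  Position 1: 'd' vs 'c' => differ
  Position 2: 'd' vs 'a' => differ
  Position 3: 'd' vs 'd' => same
  Position 4: 'c' vs 'd' => differ
  Position 5: 'c' vs 'a' => differ
  Position 6: 'd' vs 'd' => same
  Position 7: 'd' vs 'a' => differ
  Position 8: 'c' vs 'a' => differ
Total differences (Hamming distance): 7

7


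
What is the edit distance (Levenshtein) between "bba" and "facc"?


Computing edit distance: "bba" -> "facc"
DP table:
           f    a    c    c
      0    1    2    3    4
  b   1    1    2    3    4
  b   2    2    2    3    4
  a   3    3    2    3    4
Edit distance = dp[3][4] = 4

4


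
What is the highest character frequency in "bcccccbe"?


Input: bcccccbe
Character counts:
  'b': 2
  'c': 5
  'e': 1
Maximum frequency: 5

5


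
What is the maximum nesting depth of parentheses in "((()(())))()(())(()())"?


Input: "((()(())))()(())(()())"
Tracking depth:
  Position 0 '(': depth becomes 1
  Position 1 '(': depth becomes 2
  Position 2 '(': depth becomes 3
  Position 3 ')': depth becomes 2
  Position 4 '(': depth becomes 3
  Position 5 '(': depth becomes 4
  Position 6 ')': depth becomes 3
  Position 7 ')': depth becomes 2
  Position 8 ')': depth becomes 1
  Position 9 ')': depth becomes 0
  Position 10 '(': depth becomes 1
  Position 11 ')': depth becomes 0
  Position 12 '(': depth becomes 1
  Position 13 '(': depth becomes 2
  Position 14 ')': depth becomes 1
  Position 15 ')': depth becomes 0
  Position 16 '(': depth becomes 1
  Position 17 '(': depth becomes 2
  Position 18 ')': depth becomes 1
  Position 19 '(': depth becomes 2
  Position 20 ')': depth becomes 1
  Position 21 ')': depth becomes 0
Maximum depth reached: 4

4


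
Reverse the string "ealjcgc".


Input: ealjcgc
Reading characters right to left:
  Position 6: 'c'
  Position 5: 'g'
  Position 4: 'c'
  Position 3: 'j'
  Position 2: 'l'
  Position 1: 'a'
  Position 0: 'e'
Reversed: cgcjlae

cgcjlae


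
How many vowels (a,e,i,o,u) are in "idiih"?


Input: idiih
Checking each character:
  'i' at position 0: vowel (running total: 1)
  'd' at position 1: consonant
  'i' at position 2: vowel (running total: 2)
  'i' at position 3: vowel (running total: 3)
  'h' at position 4: consonant
Total vowels: 3

3


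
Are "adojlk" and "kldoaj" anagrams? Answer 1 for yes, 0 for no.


Strings: "adojlk", "kldoaj"
Sorted first:  adjklo
Sorted second: adjklo
Sorted forms match => anagrams

1


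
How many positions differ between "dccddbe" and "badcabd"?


Comparing "dccddbe" and "badcabd" position by position:
  Position 0: 'd' vs 'b' => DIFFER
  Position 1: 'c' vs 'a' => DIFFER
  Position 2: 'c' vs 'd' => DIFFER
  Position 3: 'd' vs 'c' => DIFFER
  Position 4: 'd' vs 'a' => DIFFER
  Position 5: 'b' vs 'b' => same
  Position 6: 'e' vs 'd' => DIFFER
Positions that differ: 6

6


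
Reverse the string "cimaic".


Input: cimaic
Reading characters right to left:
  Position 5: 'c'
  Position 4: 'i'
  Position 3: 'a'
  Position 2: 'm'
  Position 1: 'i'
  Position 0: 'c'
Reversed: ciamic

ciamic


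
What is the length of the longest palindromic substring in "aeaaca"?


Input: "aeaaca"
Checking substrings for palindromes:
  [0:3] "aea" (len 3) => palindrome
  [3:6] "aca" (len 3) => palindrome
  [2:4] "aa" (len 2) => palindrome
Longest palindromic substring: "aea" with length 3

3


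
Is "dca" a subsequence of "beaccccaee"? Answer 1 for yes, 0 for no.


Check if "dca" is a subsequence of "beaccccaee"
Greedy scan:
  Position 0 ('b'): no match needed
  Position 1 ('e'): no match needed
  Position 2 ('a'): no match needed
  Position 3 ('c'): no match needed
  Position 4 ('c'): no match needed
  Position 5 ('c'): no match needed
  Position 6 ('c'): no match needed
  Position 7 ('a'): no match needed
  Position 8 ('e'): no match needed
  Position 9 ('e'): no match needed
Only matched 0/3 characters => not a subsequence

0


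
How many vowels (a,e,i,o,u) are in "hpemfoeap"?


Input: hpemfoeap
Checking each character:
  'h' at position 0: consonant
  'p' at position 1: consonant
  'e' at position 2: vowel (running total: 1)
  'm' at position 3: consonant
  'f' at position 4: consonant
  'o' at position 5: vowel (running total: 2)
  'e' at position 6: vowel (running total: 3)
  'a' at position 7: vowel (running total: 4)
  'p' at position 8: consonant
Total vowels: 4

4


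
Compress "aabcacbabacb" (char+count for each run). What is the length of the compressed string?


Input: aabcacbabacb
Runs:
  'a' x 2 => "a2"
  'b' x 1 => "b1"
  'c' x 1 => "c1"
  'a' x 1 => "a1"
  'c' x 1 => "c1"
  'b' x 1 => "b1"
  'a' x 1 => "a1"
  'b' x 1 => "b1"
  'a' x 1 => "a1"
  'c' x 1 => "c1"
  'b' x 1 => "b1"
Compressed: "a2b1c1a1c1b1a1b1a1c1b1"
Compressed length: 22

22


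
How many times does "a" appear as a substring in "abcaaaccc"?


Searching for "a" in "abcaaaccc"
Scanning each position:
  Position 0: "a" => MATCH
  Position 1: "b" => no
  Position 2: "c" => no
  Position 3: "a" => MATCH
  Position 4: "a" => MATCH
  Position 5: "a" => MATCH
  Position 6: "c" => no
  Position 7: "c" => no
  Position 8: "c" => no
Total occurrences: 4

4


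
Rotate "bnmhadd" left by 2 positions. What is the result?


Input: "bnmhadd", rotate left by 2
First 2 characters: "bn"
Remaining characters: "mhadd"
Concatenate remaining + first: "mhadd" + "bn" = "mhaddbn"

mhaddbn


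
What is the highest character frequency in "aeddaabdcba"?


Input: aeddaabdcba
Character counts:
  'a': 4
  'b': 2
  'c': 1
  'd': 3
  'e': 1
Maximum frequency: 4

4


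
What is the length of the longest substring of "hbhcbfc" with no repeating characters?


Input: "hbhcbfc"
Sliding window (track last position of each char):
  Position 0 ('h'): window [0,0] length 1 -- new best
  Position 1 ('b'): window [0,1] length 2 -- new best
  Position 2 ('h'): repeat (last at 0), move window start to 1
  Position 2 ('h'): window [1,2] length 2
  Position 3 ('c'): window [1,3] length 3 -- new best
  Position 4 ('b'): repeat (last at 1), move window start to 2
  Position 4 ('b'): window [2,4] length 3
  Position 5 ('f'): window [2,5] length 4 -- new best
  Position 6 ('c'): repeat (last at 3), move window start to 4
  Position 6 ('c'): window [4,6] length 3
Longest substring with no repeats: "hcbf" with length 4

4


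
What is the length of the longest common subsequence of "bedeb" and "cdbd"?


LCS of "bedeb" and "cdbd"
DP table:
           c    d    b    d
      0    0    0    0    0
  b   0    0    0    1    1
  e   0    0    0    1    1
  d   0    0    1    1    2
  e   0    0    1    1    2
  b   0    0    1    2    2
LCS length = dp[5][4] = 2

2


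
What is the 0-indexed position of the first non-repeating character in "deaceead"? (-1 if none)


Input: deaceead
Character frequencies:
  'a': 2
  'c': 1
  'd': 2
  'e': 3
Scanning left to right for freq == 1:
  Position 0 ('d'): freq=2, skip
  Position 1 ('e'): freq=3, skip
  Position 2 ('a'): freq=2, skip
  Position 3 ('c'): unique! => answer = 3

3


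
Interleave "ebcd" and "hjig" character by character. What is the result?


Interleaving "ebcd" and "hjig":
  Position 0: 'e' from first, 'h' from second => "eh"
  Position 1: 'b' from first, 'j' from second => "bj"
  Position 2: 'c' from first, 'i' from second => "ci"
  Position 3: 'd' from first, 'g' from second => "dg"
Result: ehbjcidg

ehbjcidg


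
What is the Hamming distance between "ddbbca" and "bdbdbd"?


Comparing "ddbbca" and "bdbdbd" position by position:
  Position 0: 'd' vs 'b' => differ
  Position 1: 'd' vs 'd' => same
  Position 2: 'b' vs 'b' => same
  Position 3: 'b' vs 'd' => differ
  Position 4: 'c' vs 'b' => differ
  Position 5: 'a' vs 'd' => differ
Total differences (Hamming distance): 4

4


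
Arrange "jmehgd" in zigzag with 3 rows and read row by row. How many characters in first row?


Zigzag "jmehgd" into 3 rows:
Placing characters:
  'j' => row 0
  'm' => row 1
  'e' => row 2
  'h' => row 1
  'g' => row 0
  'd' => row 1
Rows:
  Row 0: "jg"
  Row 1: "mhd"
  Row 2: "e"
First row length: 2

2


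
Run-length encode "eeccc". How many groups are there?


Input: eeccc
Scanning for consecutive runs:
  Group 1: 'e' x 2 (positions 0-1)
  Group 2: 'c' x 3 (positions 2-4)
Total groups: 2

2


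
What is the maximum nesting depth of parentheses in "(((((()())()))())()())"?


Input: "(((((()())()))())()())"
Tracking depth:
  Position 0 '(': depth becomes 1
  Position 1 '(': depth becomes 2
  Position 2 '(': depth becomes 3
  Position 3 '(': depth becomes 4
  Position 4 '(': depth becomes 5
  Position 5 '(': depth becomes 6
  Position 6 ')': depth becomes 5
  Position 7 '(': depth becomes 6
  Position 8 ')': depth becomes 5
  Position 9 ')': depth becomes 4
  Position 10 '(': depth becomes 5
  Position 11 ')': depth becomes 4
  Position 12 ')': depth becomes 3
  Position 13 ')': depth becomes 2
  Position 14 '(': depth becomes 3
  Position 15 ')': depth becomes 2
  Position 16 ')': depth becomes 1
  Position 17 '(': depth becomes 2
  Position 18 ')': depth becomes 1
  Position 19 '(': depth becomes 2
  Position 20 ')': depth becomes 1
  Position 21 ')': depth becomes 0
Maximum depth reached: 6

6


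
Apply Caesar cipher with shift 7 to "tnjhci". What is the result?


Caesar cipher: shift "tnjhci" by 7
  't' (pos 19) + 7 = pos 0 = 'a'
  'n' (pos 13) + 7 = pos 20 = 'u'
  'j' (pos 9) + 7 = pos 16 = 'q'
  'h' (pos 7) + 7 = pos 14 = 'o'
  'c' (pos 2) + 7 = pos 9 = 'j'
  'i' (pos 8) + 7 = pos 15 = 'p'
Result: auqojp

auqojp


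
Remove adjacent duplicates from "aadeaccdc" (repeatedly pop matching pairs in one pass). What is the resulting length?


Input: aadeaccdc
Stack-based adjacent duplicate removal:
  Read 'a': push. Stack: a
  Read 'a': matches stack top 'a' => pop. Stack: (empty)
  Read 'd': push. Stack: d
  Read 'e': push. Stack: de
  Read 'a': push. Stack: dea
  Read 'c': push. Stack: deac
  Read 'c': matches stack top 'c' => pop. Stack: dea
  Read 'd': push. Stack: dead
  Read 'c': push. Stack: deadc
Final stack: "deadc" (length 5)

5


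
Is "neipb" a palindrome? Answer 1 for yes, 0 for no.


Input: neipb
Reversed: bpien
  Compare pos 0 ('n') with pos 4 ('b'): MISMATCH
  Compare pos 1 ('e') with pos 3 ('p'): MISMATCH
Result: not a palindrome

0


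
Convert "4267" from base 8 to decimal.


Input: "4267" in base 8
Positional expansion:
  Digit '4' (value 4) x 8^3 = 2048
  Digit '2' (value 2) x 8^2 = 128
  Digit '6' (value 6) x 8^1 = 48
  Digit '7' (value 7) x 8^0 = 7
Sum = 2231

2231


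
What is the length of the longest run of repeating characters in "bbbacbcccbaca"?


Input: "bbbacbcccbaca"
Scanning for longest run:
  Position 1 ('b'): continues run of 'b', length=2
  Position 2 ('b'): continues run of 'b', length=3
  Position 3 ('a'): new char, reset run to 1
  Position 4 ('c'): new char, reset run to 1
  Position 5 ('b'): new char, reset run to 1
  Position 6 ('c'): new char, reset run to 1
  Position 7 ('c'): continues run of 'c', length=2
  Position 8 ('c'): continues run of 'c', length=3
  Position 9 ('b'): new char, reset run to 1
  Position 10 ('a'): new char, reset run to 1
  Position 11 ('c'): new char, reset run to 1
  Position 12 ('a'): new char, reset run to 1
Longest run: 'b' with length 3

3


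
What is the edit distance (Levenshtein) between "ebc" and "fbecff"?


Computing edit distance: "ebc" -> "fbecff"
DP table:
           f    b    e    c    f    f
      0    1    2    3    4    5    6
  e   1    1    2    2    3    4    5
  b   2    2    1    2    3    4    5
  c   3    3    2    2    2    3    4
Edit distance = dp[3][6] = 4

4


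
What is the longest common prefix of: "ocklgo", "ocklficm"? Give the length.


Words: ocklgo, ocklficm
  Position 0: all 'o' => match
  Position 1: all 'c' => match
  Position 2: all 'k' => match
  Position 3: all 'l' => match
  Position 4: ('g', 'f') => mismatch, stop
LCP = "ockl" (length 4)

4


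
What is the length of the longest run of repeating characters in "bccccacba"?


Input: "bccccacba"
Scanning for longest run:
  Position 1 ('c'): new char, reset run to 1
  Position 2 ('c'): continues run of 'c', length=2
  Position 3 ('c'): continues run of 'c', length=3
  Position 4 ('c'): continues run of 'c', length=4
  Position 5 ('a'): new char, reset run to 1
  Position 6 ('c'): new char, reset run to 1
  Position 7 ('b'): new char, reset run to 1
  Position 8 ('a'): new char, reset run to 1
Longest run: 'c' with length 4

4


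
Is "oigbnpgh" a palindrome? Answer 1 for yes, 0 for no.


Input: oigbnpgh
Reversed: hgpnbgio
  Compare pos 0 ('o') with pos 7 ('h'): MISMATCH
  Compare pos 1 ('i') with pos 6 ('g'): MISMATCH
  Compare pos 2 ('g') with pos 5 ('p'): MISMATCH
  Compare pos 3 ('b') with pos 4 ('n'): MISMATCH
Result: not a palindrome

0


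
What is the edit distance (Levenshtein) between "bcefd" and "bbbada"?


Computing edit distance: "bcefd" -> "bbbada"
DP table:
           b    b    b    a    d    a
      0    1    2    3    4    5    6
  b   1    0    1    2    3    4    5
  c   2    1    1    2    3    4    5
  e   3    2    2    2    3    4    5
  f   4    3    3    3    3    4    5
  d   5    4    4    4    4    3    4
Edit distance = dp[5][6] = 4

4


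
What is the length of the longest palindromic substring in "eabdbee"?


Input: "eabdbee"
Checking substrings for palindromes:
  [2:5] "bdb" (len 3) => palindrome
  [5:7] "ee" (len 2) => palindrome
Longest palindromic substring: "bdb" with length 3

3


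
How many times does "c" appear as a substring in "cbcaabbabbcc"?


Searching for "c" in "cbcaabbabbcc"
Scanning each position:
  Position 0: "c" => MATCH
  Position 1: "b" => no
  Position 2: "c" => MATCH
  Position 3: "a" => no
  Position 4: "a" => no
  Position 5: "b" => no
  Position 6: "b" => no
  Position 7: "a" => no
  Position 8: "b" => no
  Position 9: "b" => no
  Position 10: "c" => MATCH
  Position 11: "c" => MATCH
Total occurrences: 4

4


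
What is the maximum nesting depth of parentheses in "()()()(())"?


Input: "()()()(())"
Tracking depth:
  Position 0 '(': depth becomes 1
  Position 1 ')': depth becomes 0
  Position 2 '(': depth becomes 1
  Position 3 ')': depth becomes 0
  Position 4 '(': depth becomes 1
  Position 5 ')': depth becomes 0
  Position 6 '(': depth becomes 1
  Position 7 '(': depth becomes 2
  Position 8 ')': depth becomes 1
  Position 9 ')': depth becomes 0
Maximum depth reached: 2

2


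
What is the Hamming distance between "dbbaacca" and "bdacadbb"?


Comparing "dbbaacca" and "bdacadbb" position by position:
  Position 0: 'd' vs 'b' => differ
  Position 1: 'b' vs 'd' => differ
  Position 2: 'b' vs 'a' => differ
  Position 3: 'a' vs 'c' => differ
  Position 4: 'a' vs 'a' => same
  Position 5: 'c' vs 'd' => differ
  Position 6: 'c' vs 'b' => differ
  Position 7: 'a' vs 'b' => differ
Total differences (Hamming distance): 7

7


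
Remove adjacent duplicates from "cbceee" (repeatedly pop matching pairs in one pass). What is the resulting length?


Input: cbceee
Stack-based adjacent duplicate removal:
  Read 'c': push. Stack: c
  Read 'b': push. Stack: cb
  Read 'c': push. Stack: cbc
  Read 'e': push. Stack: cbce
  Read 'e': matches stack top 'e' => pop. Stack: cbc
  Read 'e': push. Stack: cbce
Final stack: "cbce" (length 4)

4


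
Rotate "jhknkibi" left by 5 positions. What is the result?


Input: "jhknkibi", rotate left by 5
First 5 characters: "jhknk"
Remaining characters: "ibi"
Concatenate remaining + first: "ibi" + "jhknk" = "ibijhknk"

ibijhknk


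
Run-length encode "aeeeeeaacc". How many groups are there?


Input: aeeeeeaacc
Scanning for consecutive runs:
  Group 1: 'a' x 1 (positions 0-0)
  Group 2: 'e' x 5 (positions 1-5)
  Group 3: 'a' x 2 (positions 6-7)
  Group 4: 'c' x 2 (positions 8-9)
Total groups: 4

4


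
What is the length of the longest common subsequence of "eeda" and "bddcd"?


LCS of "eeda" and "bddcd"
DP table:
           b    d    d    c    d
      0    0    0    0    0    0
  e   0    0    0    0    0    0
  e   0    0    0    0    0    0
  d   0    0    1    1    1    1
  a   0    0    1    1    1    1
LCS length = dp[4][5] = 1

1


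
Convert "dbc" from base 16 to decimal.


Input: "dbc" in base 16
Positional expansion:
  Digit 'd' (value 13) x 16^2 = 3328
  Digit 'b' (value 11) x 16^1 = 176
  Digit 'c' (value 12) x 16^0 = 12
Sum = 3516

3516


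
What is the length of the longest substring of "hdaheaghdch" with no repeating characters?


Input: "hdaheaghdch"
Sliding window (track last position of each char):
  Position 0 ('h'): window [0,0] length 1 -- new best
  Position 1 ('d'): window [0,1] length 2 -- new best
  Position 2 ('a'): window [0,2] length 3 -- new best
  Position 3 ('h'): repeat (last at 0), move window start to 1
  Position 3 ('h'): window [1,3] length 3
  Position 4 ('e'): window [1,4] length 4 -- new best
  Position 5 ('a'): repeat (last at 2), move window start to 3
  Position 5 ('a'): window [3,5] length 3
  Position 6 ('g'): window [3,6] length 4
  Position 7 ('h'): repeat (last at 3), move window start to 4
  Position 7 ('h'): window [4,7] length 4
  Position 8 ('d'): window [4,8] length 5 -- new best
  Position 9 ('c'): window [4,9] length 6 -- new best
  Position 10 ('h'): repeat (last at 7), move window start to 8
  Position 10 ('h'): window [8,10] length 3
Longest substring with no repeats: "eaghdc" with length 6

6


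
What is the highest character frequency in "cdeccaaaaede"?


Input: cdeccaaaaede
Character counts:
  'a': 4
  'c': 3
  'd': 2
  'e': 3
Maximum frequency: 4

4


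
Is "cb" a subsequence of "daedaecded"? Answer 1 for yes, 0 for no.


Check if "cb" is a subsequence of "daedaecded"
Greedy scan:
  Position 0 ('d'): no match needed
  Position 1 ('a'): no match needed
  Position 2 ('e'): no match needed
  Position 3 ('d'): no match needed
  Position 4 ('a'): no match needed
  Position 5 ('e'): no match needed
  Position 6 ('c'): matches sub[0] = 'c'
  Position 7 ('d'): no match needed
  Position 8 ('e'): no match needed
  Position 9 ('d'): no match needed
Only matched 1/2 characters => not a subsequence

0


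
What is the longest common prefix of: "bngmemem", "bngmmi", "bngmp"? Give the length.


Words: bngmemem, bngmmi, bngmp
  Position 0: all 'b' => match
  Position 1: all 'n' => match
  Position 2: all 'g' => match
  Position 3: all 'm' => match
  Position 4: ('e', 'm', 'p') => mismatch, stop
LCP = "bngm" (length 4)

4


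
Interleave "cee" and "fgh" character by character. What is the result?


Interleaving "cee" and "fgh":
  Position 0: 'c' from first, 'f' from second => "cf"
  Position 1: 'e' from first, 'g' from second => "eg"
  Position 2: 'e' from first, 'h' from second => "eh"
Result: cfegeh

cfegeh


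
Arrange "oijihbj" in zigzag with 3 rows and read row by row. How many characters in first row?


Zigzag "oijihbj" into 3 rows:
Placing characters:
  'o' => row 0
  'i' => row 1
  'j' => row 2
  'i' => row 1
  'h' => row 0
  'b' => row 1
  'j' => row 2
Rows:
  Row 0: "oh"
  Row 1: "iib"
  Row 2: "jj"
First row length: 2

2


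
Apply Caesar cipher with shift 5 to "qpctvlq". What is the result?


Caesar cipher: shift "qpctvlq" by 5
  'q' (pos 16) + 5 = pos 21 = 'v'
  'p' (pos 15) + 5 = pos 20 = 'u'
  'c' (pos 2) + 5 = pos 7 = 'h'
  't' (pos 19) + 5 = pos 24 = 'y'
  'v' (pos 21) + 5 = pos 0 = 'a'
  'l' (pos 11) + 5 = pos 16 = 'q'
  'q' (pos 16) + 5 = pos 21 = 'v'
Result: vuhyaqv

vuhyaqv


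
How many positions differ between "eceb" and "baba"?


Comparing "eceb" and "baba" position by position:
  Position 0: 'e' vs 'b' => DIFFER
  Position 1: 'c' vs 'a' => DIFFER
  Position 2: 'e' vs 'b' => DIFFER
  Position 3: 'b' vs 'a' => DIFFER
Positions that differ: 4

4


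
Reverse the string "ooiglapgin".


Input: ooiglapgin
Reading characters right to left:
  Position 9: 'n'
  Position 8: 'i'
  Position 7: 'g'
  Position 6: 'p'
  Position 5: 'a'
  Position 4: 'l'
  Position 3: 'g'
  Position 2: 'i'
  Position 1: 'o'
  Position 0: 'o'
Reversed: nigpalgioo

nigpalgioo
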